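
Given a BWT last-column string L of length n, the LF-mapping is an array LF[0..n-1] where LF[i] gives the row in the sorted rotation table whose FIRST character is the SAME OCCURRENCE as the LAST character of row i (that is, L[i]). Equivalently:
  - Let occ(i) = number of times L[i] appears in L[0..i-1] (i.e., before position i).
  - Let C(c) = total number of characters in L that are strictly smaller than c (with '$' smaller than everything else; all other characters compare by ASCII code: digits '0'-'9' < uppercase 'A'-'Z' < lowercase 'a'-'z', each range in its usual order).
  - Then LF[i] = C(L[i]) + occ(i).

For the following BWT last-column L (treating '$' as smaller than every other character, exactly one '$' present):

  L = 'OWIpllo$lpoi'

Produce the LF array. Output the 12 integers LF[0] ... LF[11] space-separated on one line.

Answer: 2 3 1 10 5 6 8 0 7 11 9 4

Derivation:
Char counts: '$':1, 'I':1, 'O':1, 'W':1, 'i':1, 'l':3, 'o':2, 'p':2
C (first-col start): C('$')=0, C('I')=1, C('O')=2, C('W')=3, C('i')=4, C('l')=5, C('o')=8, C('p')=10
L[0]='O': occ=0, LF[0]=C('O')+0=2+0=2
L[1]='W': occ=0, LF[1]=C('W')+0=3+0=3
L[2]='I': occ=0, LF[2]=C('I')+0=1+0=1
L[3]='p': occ=0, LF[3]=C('p')+0=10+0=10
L[4]='l': occ=0, LF[4]=C('l')+0=5+0=5
L[5]='l': occ=1, LF[5]=C('l')+1=5+1=6
L[6]='o': occ=0, LF[6]=C('o')+0=8+0=8
L[7]='$': occ=0, LF[7]=C('$')+0=0+0=0
L[8]='l': occ=2, LF[8]=C('l')+2=5+2=7
L[9]='p': occ=1, LF[9]=C('p')+1=10+1=11
L[10]='o': occ=1, LF[10]=C('o')+1=8+1=9
L[11]='i': occ=0, LF[11]=C('i')+0=4+0=4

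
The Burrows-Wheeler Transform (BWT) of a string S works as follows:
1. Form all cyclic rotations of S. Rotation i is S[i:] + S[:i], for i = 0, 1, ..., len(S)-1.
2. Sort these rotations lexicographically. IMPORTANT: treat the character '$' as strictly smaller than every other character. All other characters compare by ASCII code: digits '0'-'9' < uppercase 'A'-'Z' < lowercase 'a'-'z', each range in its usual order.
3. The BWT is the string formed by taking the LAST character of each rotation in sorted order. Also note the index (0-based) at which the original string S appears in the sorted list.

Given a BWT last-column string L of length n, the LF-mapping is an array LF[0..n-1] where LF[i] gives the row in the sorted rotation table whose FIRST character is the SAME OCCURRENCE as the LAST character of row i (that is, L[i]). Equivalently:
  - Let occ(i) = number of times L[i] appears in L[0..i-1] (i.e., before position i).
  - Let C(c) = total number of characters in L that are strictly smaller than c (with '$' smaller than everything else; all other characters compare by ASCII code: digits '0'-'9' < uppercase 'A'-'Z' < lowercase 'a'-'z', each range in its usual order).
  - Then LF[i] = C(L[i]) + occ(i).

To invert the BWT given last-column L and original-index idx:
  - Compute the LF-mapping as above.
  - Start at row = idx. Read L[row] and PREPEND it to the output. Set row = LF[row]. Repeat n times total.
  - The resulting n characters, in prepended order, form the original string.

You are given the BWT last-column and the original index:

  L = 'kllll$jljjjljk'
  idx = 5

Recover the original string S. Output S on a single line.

LF mapping: 6 8 9 10 11 0 1 12 2 3 4 13 5 7
Walk LF starting at row 5, prepending L[row]:
  step 1: row=5, L[5]='$', prepend. Next row=LF[5]=0
  step 2: row=0, L[0]='k', prepend. Next row=LF[0]=6
  step 3: row=6, L[6]='j', prepend. Next row=LF[6]=1
  step 4: row=1, L[1]='l', prepend. Next row=LF[1]=8
  step 5: row=8, L[8]='j', prepend. Next row=LF[8]=2
  step 6: row=2, L[2]='l', prepend. Next row=LF[2]=9
  step 7: row=9, L[9]='j', prepend. Next row=LF[9]=3
  step 8: row=3, L[3]='l', prepend. Next row=LF[3]=10
  step 9: row=10, L[10]='j', prepend. Next row=LF[10]=4
  step 10: row=4, L[4]='l', prepend. Next row=LF[4]=11
  step 11: row=11, L[11]='l', prepend. Next row=LF[11]=13
  step 12: row=13, L[13]='k', prepend. Next row=LF[13]=7
  step 13: row=7, L[7]='l', prepend. Next row=LF[7]=12
  step 14: row=12, L[12]='j', prepend. Next row=LF[12]=5
Reversed output: jlklljljljljk$

Answer: jlklljljljljk$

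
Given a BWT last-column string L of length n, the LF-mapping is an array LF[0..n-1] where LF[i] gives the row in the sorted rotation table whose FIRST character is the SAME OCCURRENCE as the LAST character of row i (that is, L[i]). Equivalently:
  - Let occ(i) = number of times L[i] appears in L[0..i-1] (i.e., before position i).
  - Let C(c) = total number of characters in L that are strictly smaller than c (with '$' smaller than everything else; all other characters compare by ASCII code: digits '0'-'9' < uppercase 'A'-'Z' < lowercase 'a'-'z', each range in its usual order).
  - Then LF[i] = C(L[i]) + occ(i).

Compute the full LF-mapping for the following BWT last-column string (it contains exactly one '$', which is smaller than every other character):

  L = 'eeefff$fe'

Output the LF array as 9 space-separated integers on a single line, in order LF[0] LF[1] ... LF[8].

Char counts: '$':1, 'e':4, 'f':4
C (first-col start): C('$')=0, C('e')=1, C('f')=5
L[0]='e': occ=0, LF[0]=C('e')+0=1+0=1
L[1]='e': occ=1, LF[1]=C('e')+1=1+1=2
L[2]='e': occ=2, LF[2]=C('e')+2=1+2=3
L[3]='f': occ=0, LF[3]=C('f')+0=5+0=5
L[4]='f': occ=1, LF[4]=C('f')+1=5+1=6
L[5]='f': occ=2, LF[5]=C('f')+2=5+2=7
L[6]='$': occ=0, LF[6]=C('$')+0=0+0=0
L[7]='f': occ=3, LF[7]=C('f')+3=5+3=8
L[8]='e': occ=3, LF[8]=C('e')+3=1+3=4

Answer: 1 2 3 5 6 7 0 8 4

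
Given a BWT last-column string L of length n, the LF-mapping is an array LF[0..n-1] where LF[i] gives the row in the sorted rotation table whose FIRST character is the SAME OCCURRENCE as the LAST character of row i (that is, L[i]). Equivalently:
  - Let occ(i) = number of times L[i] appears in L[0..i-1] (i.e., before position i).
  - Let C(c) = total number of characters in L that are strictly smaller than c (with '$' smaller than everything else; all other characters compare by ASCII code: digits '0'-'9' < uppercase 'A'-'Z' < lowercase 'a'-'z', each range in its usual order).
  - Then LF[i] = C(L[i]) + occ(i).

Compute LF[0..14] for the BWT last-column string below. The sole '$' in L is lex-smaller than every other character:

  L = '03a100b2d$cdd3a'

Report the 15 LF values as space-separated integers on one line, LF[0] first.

Char counts: '$':1, '0':3, '1':1, '2':1, '3':2, 'a':2, 'b':1, 'c':1, 'd':3
C (first-col start): C('$')=0, C('0')=1, C('1')=4, C('2')=5, C('3')=6, C('a')=8, C('b')=10, C('c')=11, C('d')=12
L[0]='0': occ=0, LF[0]=C('0')+0=1+0=1
L[1]='3': occ=0, LF[1]=C('3')+0=6+0=6
L[2]='a': occ=0, LF[2]=C('a')+0=8+0=8
L[3]='1': occ=0, LF[3]=C('1')+0=4+0=4
L[4]='0': occ=1, LF[4]=C('0')+1=1+1=2
L[5]='0': occ=2, LF[5]=C('0')+2=1+2=3
L[6]='b': occ=0, LF[6]=C('b')+0=10+0=10
L[7]='2': occ=0, LF[7]=C('2')+0=5+0=5
L[8]='d': occ=0, LF[8]=C('d')+0=12+0=12
L[9]='$': occ=0, LF[9]=C('$')+0=0+0=0
L[10]='c': occ=0, LF[10]=C('c')+0=11+0=11
L[11]='d': occ=1, LF[11]=C('d')+1=12+1=13
L[12]='d': occ=2, LF[12]=C('d')+2=12+2=14
L[13]='3': occ=1, LF[13]=C('3')+1=6+1=7
L[14]='a': occ=1, LF[14]=C('a')+1=8+1=9

Answer: 1 6 8 4 2 3 10 5 12 0 11 13 14 7 9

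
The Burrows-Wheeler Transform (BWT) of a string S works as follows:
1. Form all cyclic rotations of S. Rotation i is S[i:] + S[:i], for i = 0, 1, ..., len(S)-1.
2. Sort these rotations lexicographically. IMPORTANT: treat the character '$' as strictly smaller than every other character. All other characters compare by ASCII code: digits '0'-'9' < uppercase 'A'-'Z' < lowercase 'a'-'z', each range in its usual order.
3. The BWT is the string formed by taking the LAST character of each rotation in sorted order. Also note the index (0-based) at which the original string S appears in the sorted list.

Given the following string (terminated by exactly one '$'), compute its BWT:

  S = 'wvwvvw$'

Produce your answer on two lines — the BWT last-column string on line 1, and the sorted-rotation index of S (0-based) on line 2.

All 7 rotations (rotation i = S[i:]+S[:i]):
  rot[0] = wvwvvw$
  rot[1] = vwvvw$w
  rot[2] = wvvw$wv
  rot[3] = vvw$wvw
  rot[4] = vw$wvwv
  rot[5] = w$wvwvv
  rot[6] = $wvwvvw
Sorted (with $ < everything):
  sorted[0] = $wvwvvw  (last char: 'w')
  sorted[1] = vvw$wvw  (last char: 'w')
  sorted[2] = vw$wvwv  (last char: 'v')
  sorted[3] = vwvvw$w  (last char: 'w')
  sorted[4] = w$wvwvv  (last char: 'v')
  sorted[5] = wvvw$wv  (last char: 'v')
  sorted[6] = wvwvvw$  (last char: '$')
Last column: wwvwvv$
Original string S is at sorted index 6

Answer: wwvwvv$
6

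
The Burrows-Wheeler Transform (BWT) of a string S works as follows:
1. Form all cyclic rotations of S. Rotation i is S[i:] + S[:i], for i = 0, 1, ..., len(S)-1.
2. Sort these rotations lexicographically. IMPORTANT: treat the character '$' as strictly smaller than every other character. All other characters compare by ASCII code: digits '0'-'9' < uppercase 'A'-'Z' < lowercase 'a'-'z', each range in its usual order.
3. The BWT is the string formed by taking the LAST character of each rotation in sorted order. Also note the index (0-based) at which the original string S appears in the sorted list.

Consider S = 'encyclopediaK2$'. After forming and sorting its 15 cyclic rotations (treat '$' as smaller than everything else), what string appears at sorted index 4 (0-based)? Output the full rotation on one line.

All 15 rotations (rotation i = S[i:]+S[:i]):
  rot[0] = encyclopediaK2$
  rot[1] = ncyclopediaK2$e
  rot[2] = cyclopediaK2$en
  rot[3] = yclopediaK2$enc
  rot[4] = clopediaK2$ency
  rot[5] = lopediaK2$encyc
  rot[6] = opediaK2$encycl
  rot[7] = pediaK2$encyclo
  rot[8] = ediaK2$encyclop
  rot[9] = diaK2$encyclope
  rot[10] = iaK2$encycloped
  rot[11] = aK2$encyclopedi
  rot[12] = K2$encyclopedia
  rot[13] = 2$encyclopediaK
  rot[14] = $encyclopediaK2
Sorted (with $ < everything):
  sorted[0] = $encyclopediaK2
  sorted[1] = 2$encyclopediaK
  sorted[2] = K2$encyclopedia
  sorted[3] = aK2$encyclopedi
  sorted[4] = clopediaK2$ency
  sorted[5] = cyclopediaK2$en
  sorted[6] = diaK2$encyclope
  sorted[7] = ediaK2$encyclop
  sorted[8] = encyclopediaK2$
  sorted[9] = iaK2$encycloped
  sorted[10] = lopediaK2$encyc
  sorted[11] = ncyclopediaK2$e
  sorted[12] = opediaK2$encycl
  sorted[13] = pediaK2$encyclo
  sorted[14] = yclopediaK2$enc
sorted[4] = clopediaK2$ency

Answer: clopediaK2$ency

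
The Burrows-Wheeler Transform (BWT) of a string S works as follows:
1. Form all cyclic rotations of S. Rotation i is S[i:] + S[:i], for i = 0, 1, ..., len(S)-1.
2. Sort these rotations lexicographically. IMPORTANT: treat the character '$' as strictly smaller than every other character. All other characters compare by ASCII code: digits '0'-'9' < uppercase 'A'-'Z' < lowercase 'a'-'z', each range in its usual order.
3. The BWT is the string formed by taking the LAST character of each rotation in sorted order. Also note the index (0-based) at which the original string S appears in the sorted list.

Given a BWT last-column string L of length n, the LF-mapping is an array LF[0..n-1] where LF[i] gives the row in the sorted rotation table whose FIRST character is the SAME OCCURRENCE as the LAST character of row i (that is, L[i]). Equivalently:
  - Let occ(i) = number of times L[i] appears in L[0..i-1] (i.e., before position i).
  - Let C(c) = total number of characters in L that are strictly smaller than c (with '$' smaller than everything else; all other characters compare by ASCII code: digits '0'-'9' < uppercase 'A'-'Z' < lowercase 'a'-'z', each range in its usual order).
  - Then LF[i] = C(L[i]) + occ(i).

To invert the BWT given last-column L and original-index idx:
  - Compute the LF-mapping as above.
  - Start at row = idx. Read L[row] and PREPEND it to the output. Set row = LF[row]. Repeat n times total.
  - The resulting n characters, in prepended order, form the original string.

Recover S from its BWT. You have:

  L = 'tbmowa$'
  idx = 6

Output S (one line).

Answer: wombat$

Derivation:
LF mapping: 5 2 3 4 6 1 0
Walk LF starting at row 6, prepending L[row]:
  step 1: row=6, L[6]='$', prepend. Next row=LF[6]=0
  step 2: row=0, L[0]='t', prepend. Next row=LF[0]=5
  step 3: row=5, L[5]='a', prepend. Next row=LF[5]=1
  step 4: row=1, L[1]='b', prepend. Next row=LF[1]=2
  step 5: row=2, L[2]='m', prepend. Next row=LF[2]=3
  step 6: row=3, L[3]='o', prepend. Next row=LF[3]=4
  step 7: row=4, L[4]='w', prepend. Next row=LF[4]=6
Reversed output: wombat$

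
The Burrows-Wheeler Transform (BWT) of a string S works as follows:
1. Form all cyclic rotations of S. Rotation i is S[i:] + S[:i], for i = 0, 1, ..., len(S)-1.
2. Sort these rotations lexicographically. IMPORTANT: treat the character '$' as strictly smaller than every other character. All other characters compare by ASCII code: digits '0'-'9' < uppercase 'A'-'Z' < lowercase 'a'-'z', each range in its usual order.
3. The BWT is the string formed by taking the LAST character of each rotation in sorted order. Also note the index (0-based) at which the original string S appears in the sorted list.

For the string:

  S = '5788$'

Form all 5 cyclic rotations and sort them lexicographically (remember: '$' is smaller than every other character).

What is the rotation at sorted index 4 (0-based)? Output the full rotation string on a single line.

Answer: 88$57

Derivation:
All 5 rotations (rotation i = S[i:]+S[:i]):
  rot[0] = 5788$
  rot[1] = 788$5
  rot[2] = 88$57
  rot[3] = 8$578
  rot[4] = $5788
Sorted (with $ < everything):
  sorted[0] = $5788
  sorted[1] = 5788$
  sorted[2] = 788$5
  sorted[3] = 8$578
  sorted[4] = 88$57
sorted[4] = 88$57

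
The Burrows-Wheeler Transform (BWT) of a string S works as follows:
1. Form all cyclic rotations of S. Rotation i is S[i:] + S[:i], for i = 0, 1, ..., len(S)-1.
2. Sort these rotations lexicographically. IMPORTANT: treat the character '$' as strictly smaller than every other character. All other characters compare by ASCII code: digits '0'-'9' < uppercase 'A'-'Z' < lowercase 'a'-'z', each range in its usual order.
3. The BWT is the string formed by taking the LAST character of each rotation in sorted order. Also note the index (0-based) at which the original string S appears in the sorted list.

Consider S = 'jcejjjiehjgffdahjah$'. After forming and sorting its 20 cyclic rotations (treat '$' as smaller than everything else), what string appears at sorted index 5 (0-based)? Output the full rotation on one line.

All 20 rotations (rotation i = S[i:]+S[:i]):
  rot[0] = jcejjjiehjgffdahjah$
  rot[1] = cejjjiehjgffdahjah$j
  rot[2] = ejjjiehjgffdahjah$jc
  rot[3] = jjjiehjgffdahjah$jce
  rot[4] = jjiehjgffdahjah$jcej
  rot[5] = jiehjgffdahjah$jcejj
  rot[6] = iehjgffdahjah$jcejjj
  rot[7] = ehjgffdahjah$jcejjji
  rot[8] = hjgffdahjah$jcejjjie
  rot[9] = jgffdahjah$jcejjjieh
  rot[10] = gffdahjah$jcejjjiehj
  rot[11] = ffdahjah$jcejjjiehjg
  rot[12] = fdahjah$jcejjjiehjgf
  rot[13] = dahjah$jcejjjiehjgff
  rot[14] = ahjah$jcejjjiehjgffd
  rot[15] = hjah$jcejjjiehjgffda
  rot[16] = jah$jcejjjiehjgffdah
  rot[17] = ah$jcejjjiehjgffdahj
  rot[18] = h$jcejjjiehjgffdahja
  rot[19] = $jcejjjiehjgffdahjah
Sorted (with $ < everything):
  sorted[0] = $jcejjjiehjgffdahjah
  sorted[1] = ah$jcejjjiehjgffdahj
  sorted[2] = ahjah$jcejjjiehjgffd
  sorted[3] = cejjjiehjgffdahjah$j
  sorted[4] = dahjah$jcejjjiehjgff
  sorted[5] = ehjgffdahjah$jcejjji
  sorted[6] = ejjjiehjgffdahjah$jc
  sorted[7] = fdahjah$jcejjjiehjgf
  sorted[8] = ffdahjah$jcejjjiehjg
  sorted[9] = gffdahjah$jcejjjiehj
  sorted[10] = h$jcejjjiehjgffdahja
  sorted[11] = hjah$jcejjjiehjgffda
  sorted[12] = hjgffdahjah$jcejjjie
  sorted[13] = iehjgffdahjah$jcejjj
  sorted[14] = jah$jcejjjiehjgffdah
  sorted[15] = jcejjjiehjgffdahjah$
  sorted[16] = jgffdahjah$jcejjjieh
  sorted[17] = jiehjgffdahjah$jcejj
  sorted[18] = jjiehjgffdahjah$jcej
  sorted[19] = jjjiehjgffdahjah$jce
sorted[5] = ehjgffdahjah$jcejjji

Answer: ehjgffdahjah$jcejjji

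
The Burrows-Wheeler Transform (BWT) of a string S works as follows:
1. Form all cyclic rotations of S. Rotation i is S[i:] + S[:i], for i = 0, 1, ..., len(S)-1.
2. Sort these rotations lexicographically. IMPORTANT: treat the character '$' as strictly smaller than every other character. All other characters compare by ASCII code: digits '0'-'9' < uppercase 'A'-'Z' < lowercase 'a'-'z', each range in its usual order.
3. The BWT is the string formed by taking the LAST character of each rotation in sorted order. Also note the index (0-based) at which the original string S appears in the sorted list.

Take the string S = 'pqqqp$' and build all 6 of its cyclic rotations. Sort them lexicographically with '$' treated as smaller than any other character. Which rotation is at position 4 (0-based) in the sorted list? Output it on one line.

All 6 rotations (rotation i = S[i:]+S[:i]):
  rot[0] = pqqqp$
  rot[1] = qqqp$p
  rot[2] = qqp$pq
  rot[3] = qp$pqq
  rot[4] = p$pqqq
  rot[5] = $pqqqp
Sorted (with $ < everything):
  sorted[0] = $pqqqp
  sorted[1] = p$pqqq
  sorted[2] = pqqqp$
  sorted[3] = qp$pqq
  sorted[4] = qqp$pq
  sorted[5] = qqqp$p
sorted[4] = qqp$pq

Answer: qqp$pq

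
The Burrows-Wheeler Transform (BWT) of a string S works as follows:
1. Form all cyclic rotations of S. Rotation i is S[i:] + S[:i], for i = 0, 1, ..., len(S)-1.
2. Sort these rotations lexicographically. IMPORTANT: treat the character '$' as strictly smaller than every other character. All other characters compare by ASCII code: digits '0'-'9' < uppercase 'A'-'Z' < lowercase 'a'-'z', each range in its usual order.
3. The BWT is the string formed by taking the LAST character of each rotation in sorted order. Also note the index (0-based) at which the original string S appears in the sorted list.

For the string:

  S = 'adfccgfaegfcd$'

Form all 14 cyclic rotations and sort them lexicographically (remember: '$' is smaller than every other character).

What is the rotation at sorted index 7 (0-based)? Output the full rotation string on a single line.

Answer: dfccgfaegfcd$a

Derivation:
All 14 rotations (rotation i = S[i:]+S[:i]):
  rot[0] = adfccgfaegfcd$
  rot[1] = dfccgfaegfcd$a
  rot[2] = fccgfaegfcd$ad
  rot[3] = ccgfaegfcd$adf
  rot[4] = cgfaegfcd$adfc
  rot[5] = gfaegfcd$adfcc
  rot[6] = faegfcd$adfccg
  rot[7] = aegfcd$adfccgf
  rot[8] = egfcd$adfccgfa
  rot[9] = gfcd$adfccgfae
  rot[10] = fcd$adfccgfaeg
  rot[11] = cd$adfccgfaegf
  rot[12] = d$adfccgfaegfc
  rot[13] = $adfccgfaegfcd
Sorted (with $ < everything):
  sorted[0] = $adfccgfaegfcd
  sorted[1] = adfccgfaegfcd$
  sorted[2] = aegfcd$adfccgf
  sorted[3] = ccgfaegfcd$adf
  sorted[4] = cd$adfccgfaegf
  sorted[5] = cgfaegfcd$adfc
  sorted[6] = d$adfccgfaegfc
  sorted[7] = dfccgfaegfcd$a
  sorted[8] = egfcd$adfccgfa
  sorted[9] = faegfcd$adfccg
  sorted[10] = fccgfaegfcd$ad
  sorted[11] = fcd$adfccgfaeg
  sorted[12] = gfaegfcd$adfcc
  sorted[13] = gfcd$adfccgfae
sorted[7] = dfccgfaegfcd$a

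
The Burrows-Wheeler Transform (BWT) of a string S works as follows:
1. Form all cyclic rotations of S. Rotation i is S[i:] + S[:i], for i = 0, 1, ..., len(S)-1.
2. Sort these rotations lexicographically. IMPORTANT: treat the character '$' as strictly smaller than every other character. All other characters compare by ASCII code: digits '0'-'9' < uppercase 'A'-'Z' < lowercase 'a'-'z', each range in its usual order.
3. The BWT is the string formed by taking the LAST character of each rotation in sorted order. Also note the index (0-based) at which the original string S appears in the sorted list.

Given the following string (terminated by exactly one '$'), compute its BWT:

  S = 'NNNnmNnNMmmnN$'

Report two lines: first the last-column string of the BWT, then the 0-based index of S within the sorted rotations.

Answer: NNnn$NmNnMmmNN
4

Derivation:
All 14 rotations (rotation i = S[i:]+S[:i]):
  rot[0] = NNNnmNnNMmmnN$
  rot[1] = NNnmNnNMmmnN$N
  rot[2] = NnmNnNMmmnN$NN
  rot[3] = nmNnNMmmnN$NNN
  rot[4] = mNnNMmmnN$NNNn
  rot[5] = NnNMmmnN$NNNnm
  rot[6] = nNMmmnN$NNNnmN
  rot[7] = NMmmnN$NNNnmNn
  rot[8] = MmmnN$NNNnmNnN
  rot[9] = mmnN$NNNnmNnNM
  rot[10] = mnN$NNNnmNnNMm
  rot[11] = nN$NNNnmNnNMmm
  rot[12] = N$NNNnmNnNMmmn
  rot[13] = $NNNnmNnNMmmnN
Sorted (with $ < everything):
  sorted[0] = $NNNnmNnNMmmnN  (last char: 'N')
  sorted[1] = MmmnN$NNNnmNnN  (last char: 'N')
  sorted[2] = N$NNNnmNnNMmmn  (last char: 'n')
  sorted[3] = NMmmnN$NNNnmNn  (last char: 'n')
  sorted[4] = NNNnmNnNMmmnN$  (last char: '$')
  sorted[5] = NNnmNnNMmmnN$N  (last char: 'N')
  sorted[6] = NnNMmmnN$NNNnm  (last char: 'm')
  sorted[7] = NnmNnNMmmnN$NN  (last char: 'N')
  sorted[8] = mNnNMmmnN$NNNn  (last char: 'n')
  sorted[9] = mmnN$NNNnmNnNM  (last char: 'M')
  sorted[10] = mnN$NNNnmNnNMm  (last char: 'm')
  sorted[11] = nN$NNNnmNnNMmm  (last char: 'm')
  sorted[12] = nNMmmnN$NNNnmN  (last char: 'N')
  sorted[13] = nmNnNMmmnN$NNN  (last char: 'N')
Last column: NNnn$NmNnMmmNN
Original string S is at sorted index 4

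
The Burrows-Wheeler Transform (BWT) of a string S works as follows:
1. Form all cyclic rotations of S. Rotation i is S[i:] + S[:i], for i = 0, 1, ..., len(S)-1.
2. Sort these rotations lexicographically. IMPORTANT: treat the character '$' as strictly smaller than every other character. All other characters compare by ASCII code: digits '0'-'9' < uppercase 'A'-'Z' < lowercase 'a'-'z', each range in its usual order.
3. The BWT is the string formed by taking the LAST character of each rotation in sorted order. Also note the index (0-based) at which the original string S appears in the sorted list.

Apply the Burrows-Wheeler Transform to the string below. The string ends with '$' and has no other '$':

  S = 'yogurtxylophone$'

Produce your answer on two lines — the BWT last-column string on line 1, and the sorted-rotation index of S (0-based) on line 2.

All 16 rotations (rotation i = S[i:]+S[:i]):
  rot[0] = yogurtxylophone$
  rot[1] = ogurtxylophone$y
  rot[2] = gurtxylophone$yo
  rot[3] = urtxylophone$yog
  rot[4] = rtxylophone$yogu
  rot[5] = txylophone$yogur
  rot[6] = xylophone$yogurt
  rot[7] = ylophone$yogurtx
  rot[8] = lophone$yogurtxy
  rot[9] = ophone$yogurtxyl
  rot[10] = phone$yogurtxylo
  rot[11] = hone$yogurtxylop
  rot[12] = one$yogurtxyloph
  rot[13] = ne$yogurtxylopho
  rot[14] = e$yogurtxylophon
  rot[15] = $yogurtxylophone
Sorted (with $ < everything):
  sorted[0] = $yogurtxylophone  (last char: 'e')
  sorted[1] = e$yogurtxylophon  (last char: 'n')
  sorted[2] = gurtxylophone$yo  (last char: 'o')
  sorted[3] = hone$yogurtxylop  (last char: 'p')
  sorted[4] = lophone$yogurtxy  (last char: 'y')
  sorted[5] = ne$yogurtxylopho  (last char: 'o')
  sorted[6] = ogurtxylophone$y  (last char: 'y')
  sorted[7] = one$yogurtxyloph  (last char: 'h')
  sorted[8] = ophone$yogurtxyl  (last char: 'l')
  sorted[9] = phone$yogurtxylo  (last char: 'o')
  sorted[10] = rtxylophone$yogu  (last char: 'u')
  sorted[11] = txylophone$yogur  (last char: 'r')
  sorted[12] = urtxylophone$yog  (last char: 'g')
  sorted[13] = xylophone$yogurt  (last char: 't')
  sorted[14] = ylophone$yogurtx  (last char: 'x')
  sorted[15] = yogurtxylophone$  (last char: '$')
Last column: enopyoyhlourgtx$
Original string S is at sorted index 15

Answer: enopyoyhlourgtx$
15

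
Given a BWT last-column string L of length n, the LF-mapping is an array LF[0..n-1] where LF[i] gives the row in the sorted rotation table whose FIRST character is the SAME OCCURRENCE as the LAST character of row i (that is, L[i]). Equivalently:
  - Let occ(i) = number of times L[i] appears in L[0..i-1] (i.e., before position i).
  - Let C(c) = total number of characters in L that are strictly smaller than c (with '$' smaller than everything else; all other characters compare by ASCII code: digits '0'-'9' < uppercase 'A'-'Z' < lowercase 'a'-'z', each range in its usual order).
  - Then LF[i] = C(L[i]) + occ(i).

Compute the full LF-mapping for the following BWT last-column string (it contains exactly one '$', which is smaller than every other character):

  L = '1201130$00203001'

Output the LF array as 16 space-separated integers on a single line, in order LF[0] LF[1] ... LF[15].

Answer: 8 12 1 9 10 14 2 0 3 4 13 5 15 6 7 11

Derivation:
Char counts: '$':1, '0':7, '1':4, '2':2, '3':2
C (first-col start): C('$')=0, C('0')=1, C('1')=8, C('2')=12, C('3')=14
L[0]='1': occ=0, LF[0]=C('1')+0=8+0=8
L[1]='2': occ=0, LF[1]=C('2')+0=12+0=12
L[2]='0': occ=0, LF[2]=C('0')+0=1+0=1
L[3]='1': occ=1, LF[3]=C('1')+1=8+1=9
L[4]='1': occ=2, LF[4]=C('1')+2=8+2=10
L[5]='3': occ=0, LF[5]=C('3')+0=14+0=14
L[6]='0': occ=1, LF[6]=C('0')+1=1+1=2
L[7]='$': occ=0, LF[7]=C('$')+0=0+0=0
L[8]='0': occ=2, LF[8]=C('0')+2=1+2=3
L[9]='0': occ=3, LF[9]=C('0')+3=1+3=4
L[10]='2': occ=1, LF[10]=C('2')+1=12+1=13
L[11]='0': occ=4, LF[11]=C('0')+4=1+4=5
L[12]='3': occ=1, LF[12]=C('3')+1=14+1=15
L[13]='0': occ=5, LF[13]=C('0')+5=1+5=6
L[14]='0': occ=6, LF[14]=C('0')+6=1+6=7
L[15]='1': occ=3, LF[15]=C('1')+3=8+3=11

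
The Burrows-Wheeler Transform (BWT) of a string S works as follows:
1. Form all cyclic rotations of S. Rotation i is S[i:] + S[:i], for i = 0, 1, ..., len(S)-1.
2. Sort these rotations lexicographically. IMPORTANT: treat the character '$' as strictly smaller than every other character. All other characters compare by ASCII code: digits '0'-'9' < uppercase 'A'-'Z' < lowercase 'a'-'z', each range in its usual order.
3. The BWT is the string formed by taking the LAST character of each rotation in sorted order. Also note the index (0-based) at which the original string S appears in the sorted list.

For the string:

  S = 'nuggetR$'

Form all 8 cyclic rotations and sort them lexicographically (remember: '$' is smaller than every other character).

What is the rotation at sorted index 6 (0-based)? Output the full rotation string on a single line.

Answer: tR$nugge

Derivation:
All 8 rotations (rotation i = S[i:]+S[:i]):
  rot[0] = nuggetR$
  rot[1] = uggetR$n
  rot[2] = ggetR$nu
  rot[3] = getR$nug
  rot[4] = etR$nugg
  rot[5] = tR$nugge
  rot[6] = R$nugget
  rot[7] = $nuggetR
Sorted (with $ < everything):
  sorted[0] = $nuggetR
  sorted[1] = R$nugget
  sorted[2] = etR$nugg
  sorted[3] = getR$nug
  sorted[4] = ggetR$nu
  sorted[5] = nuggetR$
  sorted[6] = tR$nugge
  sorted[7] = uggetR$n
sorted[6] = tR$nugge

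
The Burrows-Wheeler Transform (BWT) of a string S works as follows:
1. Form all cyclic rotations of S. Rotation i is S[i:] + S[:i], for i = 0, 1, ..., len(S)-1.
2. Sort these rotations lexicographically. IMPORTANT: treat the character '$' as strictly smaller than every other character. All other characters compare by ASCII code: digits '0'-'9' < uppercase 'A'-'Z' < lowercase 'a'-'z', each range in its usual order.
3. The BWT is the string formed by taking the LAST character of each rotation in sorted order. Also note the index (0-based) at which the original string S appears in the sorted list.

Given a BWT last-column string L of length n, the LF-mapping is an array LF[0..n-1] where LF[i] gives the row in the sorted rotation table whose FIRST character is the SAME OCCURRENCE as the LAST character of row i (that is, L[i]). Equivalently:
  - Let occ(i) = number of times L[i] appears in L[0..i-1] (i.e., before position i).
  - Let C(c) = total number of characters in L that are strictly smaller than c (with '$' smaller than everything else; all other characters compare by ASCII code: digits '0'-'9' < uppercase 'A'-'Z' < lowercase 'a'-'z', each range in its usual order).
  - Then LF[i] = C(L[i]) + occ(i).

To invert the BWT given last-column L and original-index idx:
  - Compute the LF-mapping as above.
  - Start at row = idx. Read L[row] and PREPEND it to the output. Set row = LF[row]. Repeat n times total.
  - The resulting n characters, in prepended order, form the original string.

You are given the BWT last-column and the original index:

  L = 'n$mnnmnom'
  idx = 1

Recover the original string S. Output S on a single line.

LF mapping: 4 0 1 5 6 2 7 8 3
Walk LF starting at row 1, prepending L[row]:
  step 1: row=1, L[1]='$', prepend. Next row=LF[1]=0
  step 2: row=0, L[0]='n', prepend. Next row=LF[0]=4
  step 3: row=4, L[4]='n', prepend. Next row=LF[4]=6
  step 4: row=6, L[6]='n', prepend. Next row=LF[6]=7
  step 5: row=7, L[7]='o', prepend. Next row=LF[7]=8
  step 6: row=8, L[8]='m', prepend. Next row=LF[8]=3
  step 7: row=3, L[3]='n', prepend. Next row=LF[3]=5
  step 8: row=5, L[5]='m', prepend. Next row=LF[5]=2
  step 9: row=2, L[2]='m', prepend. Next row=LF[2]=1
Reversed output: mmnmonnn$

Answer: mmnmonnn$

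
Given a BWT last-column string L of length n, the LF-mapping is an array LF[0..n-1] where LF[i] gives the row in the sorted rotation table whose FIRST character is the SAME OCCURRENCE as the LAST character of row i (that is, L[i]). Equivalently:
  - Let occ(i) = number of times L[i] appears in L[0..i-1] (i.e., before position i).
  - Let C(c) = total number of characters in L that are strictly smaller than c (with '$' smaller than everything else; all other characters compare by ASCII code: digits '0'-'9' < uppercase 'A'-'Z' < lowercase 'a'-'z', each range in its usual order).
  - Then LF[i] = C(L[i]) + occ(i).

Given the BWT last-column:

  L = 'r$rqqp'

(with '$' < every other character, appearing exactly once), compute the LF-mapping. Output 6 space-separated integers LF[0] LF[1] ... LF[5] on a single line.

Char counts: '$':1, 'p':1, 'q':2, 'r':2
C (first-col start): C('$')=0, C('p')=1, C('q')=2, C('r')=4
L[0]='r': occ=0, LF[0]=C('r')+0=4+0=4
L[1]='$': occ=0, LF[1]=C('$')+0=0+0=0
L[2]='r': occ=1, LF[2]=C('r')+1=4+1=5
L[3]='q': occ=0, LF[3]=C('q')+0=2+0=2
L[4]='q': occ=1, LF[4]=C('q')+1=2+1=3
L[5]='p': occ=0, LF[5]=C('p')+0=1+0=1

Answer: 4 0 5 2 3 1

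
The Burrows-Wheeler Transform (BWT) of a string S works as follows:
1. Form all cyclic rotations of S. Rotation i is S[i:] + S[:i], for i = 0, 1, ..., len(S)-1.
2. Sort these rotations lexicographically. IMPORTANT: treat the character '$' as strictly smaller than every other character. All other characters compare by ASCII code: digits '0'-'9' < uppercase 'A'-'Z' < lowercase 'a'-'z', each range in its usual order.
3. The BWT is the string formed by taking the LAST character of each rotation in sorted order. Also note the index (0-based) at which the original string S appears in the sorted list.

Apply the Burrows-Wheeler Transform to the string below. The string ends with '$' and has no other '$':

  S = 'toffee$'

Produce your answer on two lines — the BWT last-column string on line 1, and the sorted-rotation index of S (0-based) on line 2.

All 7 rotations (rotation i = S[i:]+S[:i]):
  rot[0] = toffee$
  rot[1] = offee$t
  rot[2] = ffee$to
  rot[3] = fee$tof
  rot[4] = ee$toff
  rot[5] = e$toffe
  rot[6] = $toffee
Sorted (with $ < everything):
  sorted[0] = $toffee  (last char: 'e')
  sorted[1] = e$toffe  (last char: 'e')
  sorted[2] = ee$toff  (last char: 'f')
  sorted[3] = fee$tof  (last char: 'f')
  sorted[4] = ffee$to  (last char: 'o')
  sorted[5] = offee$t  (last char: 't')
  sorted[6] = toffee$  (last char: '$')
Last column: eeffot$
Original string S is at sorted index 6

Answer: eeffot$
6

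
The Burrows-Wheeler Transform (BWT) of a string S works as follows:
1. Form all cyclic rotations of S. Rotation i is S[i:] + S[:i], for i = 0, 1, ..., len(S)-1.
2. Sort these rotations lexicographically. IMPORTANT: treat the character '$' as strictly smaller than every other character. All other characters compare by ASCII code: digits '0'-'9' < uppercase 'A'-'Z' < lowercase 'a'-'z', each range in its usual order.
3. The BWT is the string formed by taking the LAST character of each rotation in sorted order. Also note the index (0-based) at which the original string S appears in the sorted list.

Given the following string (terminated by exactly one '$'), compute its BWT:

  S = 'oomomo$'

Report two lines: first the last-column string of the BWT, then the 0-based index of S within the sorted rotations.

Answer: ooommo$
6

Derivation:
All 7 rotations (rotation i = S[i:]+S[:i]):
  rot[0] = oomomo$
  rot[1] = omomo$o
  rot[2] = momo$oo
  rot[3] = omo$oom
  rot[4] = mo$oomo
  rot[5] = o$oomom
  rot[6] = $oomomo
Sorted (with $ < everything):
  sorted[0] = $oomomo  (last char: 'o')
  sorted[1] = mo$oomo  (last char: 'o')
  sorted[2] = momo$oo  (last char: 'o')
  sorted[3] = o$oomom  (last char: 'm')
  sorted[4] = omo$oom  (last char: 'm')
  sorted[5] = omomo$o  (last char: 'o')
  sorted[6] = oomomo$  (last char: '$')
Last column: ooommo$
Original string S is at sorted index 6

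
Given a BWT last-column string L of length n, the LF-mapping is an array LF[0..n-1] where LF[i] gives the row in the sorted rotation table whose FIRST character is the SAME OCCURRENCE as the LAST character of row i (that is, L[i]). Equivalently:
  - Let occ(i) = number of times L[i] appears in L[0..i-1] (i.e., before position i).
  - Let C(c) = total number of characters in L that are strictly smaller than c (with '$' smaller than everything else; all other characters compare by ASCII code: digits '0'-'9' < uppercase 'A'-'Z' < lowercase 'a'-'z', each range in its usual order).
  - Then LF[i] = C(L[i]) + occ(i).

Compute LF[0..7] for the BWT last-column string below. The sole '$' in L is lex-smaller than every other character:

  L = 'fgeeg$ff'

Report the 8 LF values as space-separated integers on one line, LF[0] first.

Char counts: '$':1, 'e':2, 'f':3, 'g':2
C (first-col start): C('$')=0, C('e')=1, C('f')=3, C('g')=6
L[0]='f': occ=0, LF[0]=C('f')+0=3+0=3
L[1]='g': occ=0, LF[1]=C('g')+0=6+0=6
L[2]='e': occ=0, LF[2]=C('e')+0=1+0=1
L[3]='e': occ=1, LF[3]=C('e')+1=1+1=2
L[4]='g': occ=1, LF[4]=C('g')+1=6+1=7
L[5]='$': occ=0, LF[5]=C('$')+0=0+0=0
L[6]='f': occ=1, LF[6]=C('f')+1=3+1=4
L[7]='f': occ=2, LF[7]=C('f')+2=3+2=5

Answer: 3 6 1 2 7 0 4 5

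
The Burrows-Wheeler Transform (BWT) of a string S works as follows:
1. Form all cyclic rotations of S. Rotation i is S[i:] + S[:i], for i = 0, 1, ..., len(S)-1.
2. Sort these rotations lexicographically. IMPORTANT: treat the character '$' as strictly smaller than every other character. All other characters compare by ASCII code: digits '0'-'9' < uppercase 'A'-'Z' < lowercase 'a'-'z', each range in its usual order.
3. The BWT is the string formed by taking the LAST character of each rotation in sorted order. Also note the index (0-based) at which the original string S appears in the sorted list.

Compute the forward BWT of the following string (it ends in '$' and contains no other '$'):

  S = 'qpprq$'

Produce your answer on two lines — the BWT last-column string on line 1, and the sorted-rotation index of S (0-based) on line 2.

Answer: qqpr$p
4

Derivation:
All 6 rotations (rotation i = S[i:]+S[:i]):
  rot[0] = qpprq$
  rot[1] = pprq$q
  rot[2] = prq$qp
  rot[3] = rq$qpp
  rot[4] = q$qppr
  rot[5] = $qpprq
Sorted (with $ < everything):
  sorted[0] = $qpprq  (last char: 'q')
  sorted[1] = pprq$q  (last char: 'q')
  sorted[2] = prq$qp  (last char: 'p')
  sorted[3] = q$qppr  (last char: 'r')
  sorted[4] = qpprq$  (last char: '$')
  sorted[5] = rq$qpp  (last char: 'p')
Last column: qqpr$p
Original string S is at sorted index 4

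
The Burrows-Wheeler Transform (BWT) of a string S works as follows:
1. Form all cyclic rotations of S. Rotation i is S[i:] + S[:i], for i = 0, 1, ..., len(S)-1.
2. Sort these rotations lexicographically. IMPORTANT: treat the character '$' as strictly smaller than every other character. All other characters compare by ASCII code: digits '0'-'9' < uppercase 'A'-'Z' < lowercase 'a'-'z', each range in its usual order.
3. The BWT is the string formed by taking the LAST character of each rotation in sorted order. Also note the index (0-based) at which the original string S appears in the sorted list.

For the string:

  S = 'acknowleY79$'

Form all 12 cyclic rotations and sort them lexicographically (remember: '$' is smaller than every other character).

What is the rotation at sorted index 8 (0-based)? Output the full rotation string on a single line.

Answer: leY79$acknow

Derivation:
All 12 rotations (rotation i = S[i:]+S[:i]):
  rot[0] = acknowleY79$
  rot[1] = cknowleY79$a
  rot[2] = knowleY79$ac
  rot[3] = nowleY79$ack
  rot[4] = owleY79$ackn
  rot[5] = wleY79$ackno
  rot[6] = leY79$acknow
  rot[7] = eY79$acknowl
  rot[8] = Y79$acknowle
  rot[9] = 79$acknowleY
  rot[10] = 9$acknowleY7
  rot[11] = $acknowleY79
Sorted (with $ < everything):
  sorted[0] = $acknowleY79
  sorted[1] = 79$acknowleY
  sorted[2] = 9$acknowleY7
  sorted[3] = Y79$acknowle
  sorted[4] = acknowleY79$
  sorted[5] = cknowleY79$a
  sorted[6] = eY79$acknowl
  sorted[7] = knowleY79$ac
  sorted[8] = leY79$acknow
  sorted[9] = nowleY79$ack
  sorted[10] = owleY79$ackn
  sorted[11] = wleY79$ackno
sorted[8] = leY79$acknow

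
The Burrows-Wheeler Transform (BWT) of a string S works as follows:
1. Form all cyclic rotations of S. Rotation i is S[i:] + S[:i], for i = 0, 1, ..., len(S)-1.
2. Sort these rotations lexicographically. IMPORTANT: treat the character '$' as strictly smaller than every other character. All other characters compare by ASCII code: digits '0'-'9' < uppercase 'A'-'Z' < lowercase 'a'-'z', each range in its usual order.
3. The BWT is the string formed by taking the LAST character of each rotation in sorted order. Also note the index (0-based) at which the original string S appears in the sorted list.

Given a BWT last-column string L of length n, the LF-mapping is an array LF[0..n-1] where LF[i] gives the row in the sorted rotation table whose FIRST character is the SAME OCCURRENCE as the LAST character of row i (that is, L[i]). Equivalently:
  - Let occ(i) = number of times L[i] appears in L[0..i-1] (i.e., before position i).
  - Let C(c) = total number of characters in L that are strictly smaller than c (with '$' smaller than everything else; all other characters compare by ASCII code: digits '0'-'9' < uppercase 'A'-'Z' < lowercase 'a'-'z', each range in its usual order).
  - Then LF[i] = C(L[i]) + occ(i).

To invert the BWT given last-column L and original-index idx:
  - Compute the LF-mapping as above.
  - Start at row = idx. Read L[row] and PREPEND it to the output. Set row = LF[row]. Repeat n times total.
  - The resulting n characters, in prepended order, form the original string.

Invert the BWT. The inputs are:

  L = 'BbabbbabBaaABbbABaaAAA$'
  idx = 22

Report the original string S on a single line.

Answer: babAbAbaaAabAbBBaBbAaB$

Derivation:
LF mapping: 6 16 10 17 18 19 11 20 7 12 13 1 8 21 22 2 9 14 15 3 4 5 0
Walk LF starting at row 22, prepending L[row]:
  step 1: row=22, L[22]='$', prepend. Next row=LF[22]=0
  step 2: row=0, L[0]='B', prepend. Next row=LF[0]=6
  step 3: row=6, L[6]='a', prepend. Next row=LF[6]=11
  step 4: row=11, L[11]='A', prepend. Next row=LF[11]=1
  step 5: row=1, L[1]='b', prepend. Next row=LF[1]=16
  step 6: row=16, L[16]='B', prepend. Next row=LF[16]=9
  step 7: row=9, L[9]='a', prepend. Next row=LF[9]=12
  step 8: row=12, L[12]='B', prepend. Next row=LF[12]=8
  step 9: row=8, L[8]='B', prepend. Next row=LF[8]=7
  step 10: row=7, L[7]='b', prepend. Next row=LF[7]=20
  step 11: row=20, L[20]='A', prepend. Next row=LF[20]=4
  step 12: row=4, L[4]='b', prepend. Next row=LF[4]=18
  step 13: row=18, L[18]='a', prepend. Next row=LF[18]=15
  step 14: row=15, L[15]='A', prepend. Next row=LF[15]=2
  step 15: row=2, L[2]='a', prepend. Next row=LF[2]=10
  step 16: row=10, L[10]='a', prepend. Next row=LF[10]=13
  step 17: row=13, L[13]='b', prepend. Next row=LF[13]=21
  step 18: row=21, L[21]='A', prepend. Next row=LF[21]=5
  step 19: row=5, L[5]='b', prepend. Next row=LF[5]=19
  step 20: row=19, L[19]='A', prepend. Next row=LF[19]=3
  step 21: row=3, L[3]='b', prepend. Next row=LF[3]=17
  step 22: row=17, L[17]='a', prepend. Next row=LF[17]=14
  step 23: row=14, L[14]='b', prepend. Next row=LF[14]=22
Reversed output: babAbAbaaAabAbBBaBbAaB$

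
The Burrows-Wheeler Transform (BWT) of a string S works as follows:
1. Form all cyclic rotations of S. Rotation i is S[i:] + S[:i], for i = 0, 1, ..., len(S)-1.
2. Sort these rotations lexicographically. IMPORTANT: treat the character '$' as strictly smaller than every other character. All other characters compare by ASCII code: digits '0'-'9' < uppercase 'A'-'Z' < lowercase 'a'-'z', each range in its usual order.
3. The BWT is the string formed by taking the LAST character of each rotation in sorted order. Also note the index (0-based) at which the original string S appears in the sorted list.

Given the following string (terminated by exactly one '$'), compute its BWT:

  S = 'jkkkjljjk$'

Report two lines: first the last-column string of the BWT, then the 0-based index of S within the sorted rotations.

Answer: klj$kjkkjj
3

Derivation:
All 10 rotations (rotation i = S[i:]+S[:i]):
  rot[0] = jkkkjljjk$
  rot[1] = kkkjljjk$j
  rot[2] = kkjljjk$jk
  rot[3] = kjljjk$jkk
  rot[4] = jljjk$jkkk
  rot[5] = ljjk$jkkkj
  rot[6] = jjk$jkkkjl
  rot[7] = jk$jkkkjlj
  rot[8] = k$jkkkjljj
  rot[9] = $jkkkjljjk
Sorted (with $ < everything):
  sorted[0] = $jkkkjljjk  (last char: 'k')
  sorted[1] = jjk$jkkkjl  (last char: 'l')
  sorted[2] = jk$jkkkjlj  (last char: 'j')
  sorted[3] = jkkkjljjk$  (last char: '$')
  sorted[4] = jljjk$jkkk  (last char: 'k')
  sorted[5] = k$jkkkjljj  (last char: 'j')
  sorted[6] = kjljjk$jkk  (last char: 'k')
  sorted[7] = kkjljjk$jk  (last char: 'k')
  sorted[8] = kkkjljjk$j  (last char: 'j')
  sorted[9] = ljjk$jkkkj  (last char: 'j')
Last column: klj$kjkkjj
Original string S is at sorted index 3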